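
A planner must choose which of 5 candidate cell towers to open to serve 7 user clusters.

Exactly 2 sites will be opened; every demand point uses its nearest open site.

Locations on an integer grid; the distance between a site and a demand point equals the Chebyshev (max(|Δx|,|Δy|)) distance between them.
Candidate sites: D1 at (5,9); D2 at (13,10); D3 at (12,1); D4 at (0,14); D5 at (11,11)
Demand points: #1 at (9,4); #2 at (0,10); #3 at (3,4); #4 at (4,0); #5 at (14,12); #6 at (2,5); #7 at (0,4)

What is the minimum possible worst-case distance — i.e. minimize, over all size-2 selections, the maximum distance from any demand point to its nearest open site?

9

Open {D1, D2}.
  Farthest demand point is #4 at distance 9 (to D1); all others are ≤ 9.
With {D1, D3} the worst case is 9.
With {D1, D4} the worst case is 9.
No size-2 selection achieves below 9.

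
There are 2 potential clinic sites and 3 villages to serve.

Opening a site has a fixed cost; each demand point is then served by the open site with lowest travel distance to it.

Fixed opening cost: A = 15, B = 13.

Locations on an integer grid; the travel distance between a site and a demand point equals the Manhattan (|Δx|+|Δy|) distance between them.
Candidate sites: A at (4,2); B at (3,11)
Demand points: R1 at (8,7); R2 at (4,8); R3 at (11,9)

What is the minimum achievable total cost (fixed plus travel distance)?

36

Open {B}: assign each demand point to its cheapest open site.
  R1→B 9, R2→B 4, R3→B 10
  travel distance 23, fixed 13 → total 36.
Compare {A}: travel distance 29 + fixed 15 = 44.
Compare {A, B}: travel distance 23 + fixed 28 = 51.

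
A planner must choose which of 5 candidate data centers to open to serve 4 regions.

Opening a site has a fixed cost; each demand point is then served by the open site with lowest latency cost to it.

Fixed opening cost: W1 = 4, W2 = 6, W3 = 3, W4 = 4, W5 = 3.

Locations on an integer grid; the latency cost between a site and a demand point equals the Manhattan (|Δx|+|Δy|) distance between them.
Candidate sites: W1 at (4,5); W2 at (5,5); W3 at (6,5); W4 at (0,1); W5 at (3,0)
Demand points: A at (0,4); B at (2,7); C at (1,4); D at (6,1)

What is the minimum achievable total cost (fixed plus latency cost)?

23

Open {W1}: assign each demand point to its cheapest open site.
  A→W1 5, B→W1 4, C→W1 4, D→W1 6
  latency cost 19, fixed 4 → total 23.
Compare {W1, W3}: latency cost 17 + fixed 7 = 24.
Compare {W1, W5}: latency cost 17 + fixed 7 = 24.
Compare {W3, W4}: latency cost 17 + fixed 7 = 24.
All other subsets cost ≥ 24. Minimum total cost: 23.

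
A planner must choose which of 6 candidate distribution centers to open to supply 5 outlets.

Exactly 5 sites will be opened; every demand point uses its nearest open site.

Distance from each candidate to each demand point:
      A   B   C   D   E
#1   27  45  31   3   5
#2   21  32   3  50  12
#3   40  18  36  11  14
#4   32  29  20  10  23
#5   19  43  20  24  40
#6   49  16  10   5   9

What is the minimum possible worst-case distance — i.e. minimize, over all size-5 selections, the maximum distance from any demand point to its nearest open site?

19

Open {#1, #2, #3, #4, #5}.
  Farthest demand point is A at distance 19 (to #5); all others are ≤ 19.
With {#1, #2, #3, #5, #6} the worst case is 19.
With {#1, #2, #4, #5, #6} the worst case is 19.
No size-5 selection achieves below 19.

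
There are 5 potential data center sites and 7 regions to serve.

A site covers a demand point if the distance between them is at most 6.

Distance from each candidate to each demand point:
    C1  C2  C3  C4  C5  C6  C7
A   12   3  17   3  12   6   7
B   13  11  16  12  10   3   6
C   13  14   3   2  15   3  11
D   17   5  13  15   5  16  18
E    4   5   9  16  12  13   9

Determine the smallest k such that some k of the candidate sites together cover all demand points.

Coverage sets (demand points within 6 of each site):
  A: {C2, C4, C6}
  B: {C6, C7}
  C: {C3, C4, C6}
  D: {C2, C5}
  E: {C1, C2}
No 3 sites suffice: every size-3 union leaves at least one demand point uncovered.
But {B, C, D, E} covers everything, so the minimum is 4.

4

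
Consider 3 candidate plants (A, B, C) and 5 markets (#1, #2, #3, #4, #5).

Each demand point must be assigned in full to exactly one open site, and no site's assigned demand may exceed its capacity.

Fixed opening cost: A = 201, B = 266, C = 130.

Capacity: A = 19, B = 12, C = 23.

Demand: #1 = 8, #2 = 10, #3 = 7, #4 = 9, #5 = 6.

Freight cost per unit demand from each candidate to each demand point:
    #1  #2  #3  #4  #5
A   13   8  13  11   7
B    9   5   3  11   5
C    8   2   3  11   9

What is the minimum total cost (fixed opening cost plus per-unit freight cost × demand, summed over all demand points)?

629

Open {A, C}; cheapest assignment that respects the capacities:
  A (cap 19, load 17): #1, #4 — cost 8×13 + 9×11 = 203
  C (cap 23, load 23): #2, #3, #5 — cost 10×2 + 7×3 + 6×9 = 95
  Shipping 298, fixed 331 → total 629.
  Any other capacity-feasible assignment to {A, C} ships for at least 298.
Compare {A, B, C}: its best feasible assignment gives total 843.
Every other set of open sites that can feasibly serve all demand totals ≥ 843 even under its best assignment. Minimum: 629.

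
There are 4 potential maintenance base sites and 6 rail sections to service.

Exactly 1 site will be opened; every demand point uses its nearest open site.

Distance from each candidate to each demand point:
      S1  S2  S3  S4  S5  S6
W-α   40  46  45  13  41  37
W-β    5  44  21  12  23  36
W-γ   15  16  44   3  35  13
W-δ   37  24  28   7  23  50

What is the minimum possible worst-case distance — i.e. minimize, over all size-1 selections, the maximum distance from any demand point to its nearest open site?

44

Open {W-β}.
  Farthest demand point is S2 at distance 44 (to W-β); all others are ≤ 44.
With {W-γ} the worst case is 44.
With {W-α} the worst case is 46.
No size-1 selection achieves below 44.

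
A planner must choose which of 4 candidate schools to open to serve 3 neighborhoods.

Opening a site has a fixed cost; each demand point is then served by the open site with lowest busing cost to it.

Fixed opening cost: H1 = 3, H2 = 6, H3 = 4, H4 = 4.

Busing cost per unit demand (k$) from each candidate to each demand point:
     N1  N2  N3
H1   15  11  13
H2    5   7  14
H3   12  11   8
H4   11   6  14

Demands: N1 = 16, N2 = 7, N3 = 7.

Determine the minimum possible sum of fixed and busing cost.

Open {H2, H3, H4}: assign each demand point to its cheapest open site.
  N1→H2 16×5=80, N2→H4 7×6=42, N3→H3 7×8=56
  busing cost 178, fixed 14 → total 192.
Compare {H2, H3}: busing cost 185 + fixed 10 = 195.
Compare {H1, H2, H3, H4}: busing cost 178 + fixed 17 = 195.
Compare {H1, H2, H3}: busing cost 185 + fixed 13 = 198.
All other subsets cost ≥ 195. Minimum total cost: 192.

192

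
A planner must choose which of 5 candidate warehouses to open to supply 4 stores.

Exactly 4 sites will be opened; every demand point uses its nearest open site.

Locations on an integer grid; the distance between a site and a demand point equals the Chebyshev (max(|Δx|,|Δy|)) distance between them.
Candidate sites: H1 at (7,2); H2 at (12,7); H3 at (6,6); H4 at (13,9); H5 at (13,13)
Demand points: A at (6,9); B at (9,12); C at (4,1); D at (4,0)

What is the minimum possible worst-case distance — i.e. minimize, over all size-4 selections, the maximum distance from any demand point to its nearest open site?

4

Open {H1, H2, H3, H4}.
  Farthest demand point is B at distance 4 (to H4); all others are ≤ 4.
With {H1, H2, H3, H5} the worst case is 4.
With {H1, H3, H4, H5} the worst case is 4.
No size-4 selection achieves below 4.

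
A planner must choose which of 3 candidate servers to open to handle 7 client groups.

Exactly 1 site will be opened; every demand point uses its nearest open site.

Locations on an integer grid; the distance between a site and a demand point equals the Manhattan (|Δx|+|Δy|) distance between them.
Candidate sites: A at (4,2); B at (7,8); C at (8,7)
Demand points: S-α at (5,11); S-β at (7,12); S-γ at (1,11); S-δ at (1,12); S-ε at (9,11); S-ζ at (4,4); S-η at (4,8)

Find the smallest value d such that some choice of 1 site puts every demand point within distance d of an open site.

10

Open {B}.
  Farthest demand point is S-δ at distance 10 (to B); all others are ≤ 10.
With {C} the worst case is 12.
With {A} the worst case is 14.
No size-1 selection achieves below 10.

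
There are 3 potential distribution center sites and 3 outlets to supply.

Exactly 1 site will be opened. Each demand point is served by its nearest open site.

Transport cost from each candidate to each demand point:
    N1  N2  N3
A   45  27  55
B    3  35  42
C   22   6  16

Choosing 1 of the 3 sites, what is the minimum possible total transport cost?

44

Open {C}.
  N1→C 22, N2→C 6, N3→C 16  ⇒ total 44.
Compare {B}: total 80.
Compare {A}: total 127.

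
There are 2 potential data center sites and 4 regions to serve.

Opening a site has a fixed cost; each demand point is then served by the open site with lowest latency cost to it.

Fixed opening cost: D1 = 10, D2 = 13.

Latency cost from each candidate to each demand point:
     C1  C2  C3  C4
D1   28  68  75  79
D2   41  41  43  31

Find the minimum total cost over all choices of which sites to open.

Open {D1, D2}: assign each demand point to its cheapest open site.
  C1→D1 28, C2→D2 41, C3→D2 43, C4→D2 31
  latency cost 143, fixed 23 → total 166.
Compare {D2}: latency cost 156 + fixed 13 = 169.
Compare {D1}: latency cost 250 + fixed 10 = 260.

166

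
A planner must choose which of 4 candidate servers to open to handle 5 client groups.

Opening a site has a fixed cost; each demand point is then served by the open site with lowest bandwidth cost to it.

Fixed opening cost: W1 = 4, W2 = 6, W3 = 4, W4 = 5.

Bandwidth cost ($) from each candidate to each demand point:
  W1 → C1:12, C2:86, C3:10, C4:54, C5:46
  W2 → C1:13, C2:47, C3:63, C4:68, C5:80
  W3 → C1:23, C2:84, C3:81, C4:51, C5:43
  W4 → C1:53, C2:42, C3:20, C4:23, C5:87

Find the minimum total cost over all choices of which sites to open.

142

Open {W1, W4}: assign each demand point to its cheapest open site.
  C1→W1 12, C2→W4 42, C3→W1 10, C4→W4 23, C5→W1 46
  bandwidth cost 133, fixed 9 → total 142.
Compare {W1, W3, W4}: bandwidth cost 130 + fixed 13 = 143.
Compare {W1, W2, W4}: bandwidth cost 133 + fixed 15 = 148.
Compare {W1, W2, W3, W4}: bandwidth cost 130 + fixed 19 = 149.
All other subsets cost ≥ 143. Minimum total cost: 142.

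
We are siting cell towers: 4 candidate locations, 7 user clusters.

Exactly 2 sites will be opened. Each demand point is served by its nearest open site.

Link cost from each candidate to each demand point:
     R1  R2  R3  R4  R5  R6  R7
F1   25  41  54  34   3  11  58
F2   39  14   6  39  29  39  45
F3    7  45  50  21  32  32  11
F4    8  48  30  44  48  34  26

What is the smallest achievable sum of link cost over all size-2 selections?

Open {F2, F3}.
  R1→F3 7, R2→F2 14, R3→F2 6, R4→F3 21, R5→F2 29, R6→F3 32, R7→F3 11  ⇒ total 120.
Compare {F1, F2}: total 138.
Compare {F1, F3}: total 144.
No size-2 selection does better; minimum is 120.

120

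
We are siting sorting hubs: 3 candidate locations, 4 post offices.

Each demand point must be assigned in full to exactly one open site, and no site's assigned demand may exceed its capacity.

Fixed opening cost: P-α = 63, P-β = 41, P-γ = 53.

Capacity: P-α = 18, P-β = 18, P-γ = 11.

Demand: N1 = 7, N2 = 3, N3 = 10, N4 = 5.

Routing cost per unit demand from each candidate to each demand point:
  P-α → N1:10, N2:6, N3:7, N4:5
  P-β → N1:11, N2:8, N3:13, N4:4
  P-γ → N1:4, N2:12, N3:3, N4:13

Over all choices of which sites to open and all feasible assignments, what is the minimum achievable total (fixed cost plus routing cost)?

245

Open {P-β, P-γ}; cheapest assignment that respects the capacities:
  P-β (cap 18, load 15): N1, N2, N4 — cost 7×11 + 3×8 + 5×4 = 121
  P-γ (cap 11, load 10): N3 — cost 10×3 = 30
  Shipping 151, fixed 94 → total 245.
  Any other capacity-feasible assignment to {P-β, P-γ} ships for at least 151.
Compare {P-α, P-γ}: its best feasible assignment gives total 257.
Compare {P-α, P-β}: its best feasible assignment gives total 288.
Every other set of open sites that can feasibly serve all demand totals ≥ 257 even under its best assignment. Minimum: 245.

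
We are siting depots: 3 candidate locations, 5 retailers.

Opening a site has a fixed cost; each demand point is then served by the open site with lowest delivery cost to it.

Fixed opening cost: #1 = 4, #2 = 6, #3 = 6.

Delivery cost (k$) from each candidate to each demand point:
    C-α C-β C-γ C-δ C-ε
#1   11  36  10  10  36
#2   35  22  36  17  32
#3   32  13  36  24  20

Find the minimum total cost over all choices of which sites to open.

74

Open {#1, #3}: assign each demand point to its cheapest open site.
  C-α→#1 11, C-β→#3 13, C-γ→#1 10, C-δ→#1 10, C-ε→#3 20
  delivery cost 64, fixed 10 → total 74.
Compare {#1, #2, #3}: delivery cost 64 + fixed 16 = 80.
Compare {#1, #2}: delivery cost 85 + fixed 10 = 95.
Compare {#1}: delivery cost 103 + fixed 4 = 107.
All other subsets cost ≥ 80. Minimum total cost: 74.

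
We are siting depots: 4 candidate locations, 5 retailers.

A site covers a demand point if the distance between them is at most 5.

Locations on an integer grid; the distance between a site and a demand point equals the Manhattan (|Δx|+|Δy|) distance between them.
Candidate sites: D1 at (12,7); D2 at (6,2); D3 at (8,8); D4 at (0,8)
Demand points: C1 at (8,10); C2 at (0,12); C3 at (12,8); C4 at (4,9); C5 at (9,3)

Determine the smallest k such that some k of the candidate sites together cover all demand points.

Coverage sets (demand points within 5 of each site):
  D1: {C3}
  D2: {C5}
  D3: {C1, C3, C4}
  D4: {C2, C4}
No 2 sites suffice: every size-2 union leaves at least one demand point uncovered.
But {D2, D3, D4} covers everything, so the minimum is 3.

3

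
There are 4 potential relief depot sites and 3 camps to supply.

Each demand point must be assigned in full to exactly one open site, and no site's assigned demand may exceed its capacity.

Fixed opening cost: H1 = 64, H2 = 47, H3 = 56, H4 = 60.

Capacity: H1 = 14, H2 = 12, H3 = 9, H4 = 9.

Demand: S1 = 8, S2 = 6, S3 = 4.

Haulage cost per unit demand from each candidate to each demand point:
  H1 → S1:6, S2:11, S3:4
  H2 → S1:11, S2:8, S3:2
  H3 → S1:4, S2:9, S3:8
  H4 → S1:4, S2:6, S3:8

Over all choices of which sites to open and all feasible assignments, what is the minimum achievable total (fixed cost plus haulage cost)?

Open {H2, H3}; cheapest assignment that respects the capacities:
  H2 (cap 12, load 10): S2, S3 — cost 6×8 + 4×2 = 56
  H3 (cap 9, load 8): S1 — cost 8×4 = 32
  Shipping 88, fixed 103 → total 191.
  Any other capacity-feasible assignment to {H2, H3} ships for at least 88.
Compare {H2, H4}: its best feasible assignment gives total 195.
Compare {H1, H2}: its best feasible assignment gives total 215.
Every other set of open sites that can feasibly serve all demand totals ≥ 195 even under its best assignment. Minimum: 191.

191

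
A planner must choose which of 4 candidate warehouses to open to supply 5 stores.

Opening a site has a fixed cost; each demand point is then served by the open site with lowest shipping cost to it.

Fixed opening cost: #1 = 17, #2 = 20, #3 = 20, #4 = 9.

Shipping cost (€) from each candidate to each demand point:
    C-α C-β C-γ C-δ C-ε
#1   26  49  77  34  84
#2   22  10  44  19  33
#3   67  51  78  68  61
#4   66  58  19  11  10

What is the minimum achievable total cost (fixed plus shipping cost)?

Open {#2, #4}: assign each demand point to its cheapest open site.
  C-α→#2 22, C-β→#2 10, C-γ→#4 19, C-δ→#4 11, C-ε→#4 10
  shipping cost 72, fixed 29 → total 101.
Compare {#1, #2, #4}: shipping cost 72 + fixed 46 = 118.
Compare {#2, #3, #4}: shipping cost 72 + fixed 49 = 121.
Compare {#1, #2, #3, #4}: shipping cost 72 + fixed 66 = 138.
All other subsets cost ≥ 118. Minimum total cost: 101.

101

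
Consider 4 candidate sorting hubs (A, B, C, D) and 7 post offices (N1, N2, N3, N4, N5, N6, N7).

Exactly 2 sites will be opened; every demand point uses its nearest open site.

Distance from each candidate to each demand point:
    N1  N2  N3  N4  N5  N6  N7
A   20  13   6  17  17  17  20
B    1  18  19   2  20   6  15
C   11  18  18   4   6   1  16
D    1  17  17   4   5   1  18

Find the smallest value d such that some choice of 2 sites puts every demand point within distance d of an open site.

Open {A, C}.
  Farthest demand point is N7 at distance 16 (to C); all others are ≤ 16.
With {A, B} the worst case is 17.
With {B, D} the worst case is 17.
No size-2 selection achieves below 16.

16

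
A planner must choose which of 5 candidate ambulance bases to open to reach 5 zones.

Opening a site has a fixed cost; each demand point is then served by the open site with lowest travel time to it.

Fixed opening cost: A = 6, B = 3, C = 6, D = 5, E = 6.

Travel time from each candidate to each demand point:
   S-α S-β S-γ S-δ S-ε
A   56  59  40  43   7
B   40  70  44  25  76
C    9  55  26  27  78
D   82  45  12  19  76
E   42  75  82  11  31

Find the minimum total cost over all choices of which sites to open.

Open {A, C, D, E}: assign each demand point to its cheapest open site.
  S-α→C 9, S-β→D 45, S-γ→D 12, S-δ→E 11, S-ε→A 7
  travel time 84, fixed 23 → total 107.
Compare {A, C, D}: travel time 92 + fixed 17 = 109.
Compare {A, B, C, D, E}: travel time 84 + fixed 26 = 110.
Compare {A, B, C, D}: travel time 92 + fixed 20 = 112.
All other subsets cost ≥ 109. Minimum total cost: 107.

107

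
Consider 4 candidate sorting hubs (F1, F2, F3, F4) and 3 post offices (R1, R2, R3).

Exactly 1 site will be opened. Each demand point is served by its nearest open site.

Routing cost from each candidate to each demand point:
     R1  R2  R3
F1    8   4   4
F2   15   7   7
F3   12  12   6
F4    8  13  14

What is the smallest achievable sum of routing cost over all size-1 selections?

16

Open {F1}.
  R1→F1 8, R2→F1 4, R3→F1 4  ⇒ total 16.
Compare {F2}: total 29.
Compare {F3}: total 30.
No size-1 selection does better; minimum is 16.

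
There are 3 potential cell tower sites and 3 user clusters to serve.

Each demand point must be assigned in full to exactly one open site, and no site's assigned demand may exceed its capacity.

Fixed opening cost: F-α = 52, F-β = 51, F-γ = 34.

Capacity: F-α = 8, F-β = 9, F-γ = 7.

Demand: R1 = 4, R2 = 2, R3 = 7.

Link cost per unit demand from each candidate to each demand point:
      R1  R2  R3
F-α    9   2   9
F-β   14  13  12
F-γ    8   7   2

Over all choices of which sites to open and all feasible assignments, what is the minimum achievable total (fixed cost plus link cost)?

Open {F-α, F-γ}; cheapest assignment that respects the capacities:
  F-α (cap 8, load 6): R1, R2 — cost 4×9 + 2×2 = 40
  F-γ (cap 7, load 7): R3 — cost 7×2 = 14
  Shipping 54, fixed 86 → total 140.
  Any other capacity-feasible assignment to {F-α, F-γ} ships for at least 54.
Compare {F-β, F-γ}: its best feasible assignment gives total 181.
Compare {F-α, F-β, F-γ}: its best feasible assignment gives total 191.
Every other set of open sites that can feasibly serve all demand totals ≥ 181 even under its best assignment. Minimum: 140.

140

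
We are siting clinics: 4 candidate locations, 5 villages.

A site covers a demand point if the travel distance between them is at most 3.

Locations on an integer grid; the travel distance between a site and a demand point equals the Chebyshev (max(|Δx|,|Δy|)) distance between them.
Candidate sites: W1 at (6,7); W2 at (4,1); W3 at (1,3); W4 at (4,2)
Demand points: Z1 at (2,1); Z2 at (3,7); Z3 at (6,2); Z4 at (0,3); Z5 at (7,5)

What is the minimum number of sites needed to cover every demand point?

3

Coverage sets (demand points within 3 of each site):
  W1: {Z2, Z5}
  W2: {Z1, Z3}
  W3: {Z1, Z4}
  W4: {Z1, Z3, Z5}
No 2 sites suffice: every size-2 union leaves at least one demand point uncovered.
But {W1, W2, W3} covers everything, so the minimum is 3.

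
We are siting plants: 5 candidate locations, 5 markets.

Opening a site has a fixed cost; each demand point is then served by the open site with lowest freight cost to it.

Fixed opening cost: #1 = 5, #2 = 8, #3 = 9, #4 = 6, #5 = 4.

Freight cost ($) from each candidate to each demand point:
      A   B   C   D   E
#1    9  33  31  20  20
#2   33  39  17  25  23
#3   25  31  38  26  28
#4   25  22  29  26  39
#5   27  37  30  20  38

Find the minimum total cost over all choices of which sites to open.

107

Open {#1, #2, #4}: assign each demand point to its cheapest open site.
  A→#1 9, B→#4 22, C→#2 17, D→#1 20, E→#1 20
  freight cost 88, fixed 19 → total 107.
Compare {#1, #4}: freight cost 100 + fixed 11 = 111.
Compare {#1, #2, #4, #5}: freight cost 88 + fixed 23 = 111.
Compare {#1, #2}: freight cost 99 + fixed 13 = 112.
All other subsets cost ≥ 111. Minimum total cost: 107.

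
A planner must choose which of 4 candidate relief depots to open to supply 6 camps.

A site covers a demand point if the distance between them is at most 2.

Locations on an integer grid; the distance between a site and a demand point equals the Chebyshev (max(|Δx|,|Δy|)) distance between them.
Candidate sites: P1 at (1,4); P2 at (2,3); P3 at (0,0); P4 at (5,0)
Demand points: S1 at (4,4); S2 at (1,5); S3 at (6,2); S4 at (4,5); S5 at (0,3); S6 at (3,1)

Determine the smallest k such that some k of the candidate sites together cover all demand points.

2

Coverage sets (demand points within 2 of each site):
  P1: {S2, S5}
  P2: {S1, S2, S4, S5, S6}
  P3: {}
  P4: {S3, S6}
No single site covers all 6 demand points.
But {P2, P4} covers everything, so the minimum is 2.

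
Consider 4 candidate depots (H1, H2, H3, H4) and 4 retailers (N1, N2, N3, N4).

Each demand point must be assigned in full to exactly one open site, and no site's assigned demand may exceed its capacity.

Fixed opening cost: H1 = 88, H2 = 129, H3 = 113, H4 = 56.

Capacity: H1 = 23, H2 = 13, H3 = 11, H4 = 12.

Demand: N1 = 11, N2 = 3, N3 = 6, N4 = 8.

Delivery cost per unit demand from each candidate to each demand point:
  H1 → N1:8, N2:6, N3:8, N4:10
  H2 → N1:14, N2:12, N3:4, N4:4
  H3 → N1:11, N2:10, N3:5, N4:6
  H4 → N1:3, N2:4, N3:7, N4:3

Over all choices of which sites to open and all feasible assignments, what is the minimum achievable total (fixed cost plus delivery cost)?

316

Open {H1, H4}; cheapest assignment that respects the capacities:
  H1 (cap 23, load 17): N1, N3 — cost 11×8 + 6×8 = 136
  H4 (cap 12, load 11): N2, N4 — cost 3×4 + 8×3 = 36
  Shipping 172, fixed 144 → total 316.
  Any other capacity-feasible assignment to {H1, H4} ships for at least 172.
Compare {H1, H2}: its best feasible assignment gives total 403.
Compare {H1, H3}: its best feasible assignment gives total 403.
Every other set of open sites that can feasibly serve all demand totals ≥ 403 even under its best assignment. Minimum: 316.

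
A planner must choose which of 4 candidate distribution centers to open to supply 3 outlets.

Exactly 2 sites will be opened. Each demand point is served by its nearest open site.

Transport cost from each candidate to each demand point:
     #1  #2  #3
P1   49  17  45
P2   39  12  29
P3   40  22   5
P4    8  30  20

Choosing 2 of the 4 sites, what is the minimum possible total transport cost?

35

Open {P3, P4}.
  #1→P4 8, #2→P3 22, #3→P3 5  ⇒ total 35.
Compare {P2, P4}: total 40.
Compare {P1, P4}: total 45.
No size-2 selection does better; minimum is 35.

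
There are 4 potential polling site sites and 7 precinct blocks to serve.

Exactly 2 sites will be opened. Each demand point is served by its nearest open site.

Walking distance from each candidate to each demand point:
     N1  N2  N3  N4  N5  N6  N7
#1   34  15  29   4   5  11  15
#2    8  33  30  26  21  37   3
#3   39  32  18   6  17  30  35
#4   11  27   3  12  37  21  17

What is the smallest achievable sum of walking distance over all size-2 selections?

64

Open {#1, #4}.
  N1→#4 11, N2→#1 15, N3→#4 3, N4→#1 4, N5→#1 5, N6→#1 11, N7→#1 15  ⇒ total 64.
Compare {#1, #2}: total 75.
Compare {#2, #4}: total 95.
No size-2 selection does better; minimum is 64.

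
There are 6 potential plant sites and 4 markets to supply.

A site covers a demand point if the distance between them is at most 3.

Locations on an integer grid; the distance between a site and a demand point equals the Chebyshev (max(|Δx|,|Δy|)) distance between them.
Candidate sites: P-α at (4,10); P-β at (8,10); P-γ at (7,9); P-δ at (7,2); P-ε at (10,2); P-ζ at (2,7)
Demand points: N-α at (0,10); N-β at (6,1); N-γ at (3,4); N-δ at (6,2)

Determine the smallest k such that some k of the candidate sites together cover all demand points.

2

Coverage sets (demand points within 3 of each site):
  P-α: {}
  P-β: {}
  P-γ: {}
  P-δ: {N-β, N-δ}
  P-ε: {}
  P-ζ: {N-α, N-γ}
No single site covers all 4 demand points.
But {P-δ, P-ζ} covers everything, so the minimum is 2.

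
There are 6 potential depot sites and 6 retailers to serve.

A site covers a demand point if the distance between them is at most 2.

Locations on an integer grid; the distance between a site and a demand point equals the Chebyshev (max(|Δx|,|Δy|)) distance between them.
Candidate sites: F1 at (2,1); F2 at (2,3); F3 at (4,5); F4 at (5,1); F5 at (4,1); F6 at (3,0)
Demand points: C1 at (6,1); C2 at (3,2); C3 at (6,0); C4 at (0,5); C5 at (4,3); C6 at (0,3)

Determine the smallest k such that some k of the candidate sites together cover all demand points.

Coverage sets (demand points within 2 of each site):
  F1: {C2, C5, C6}
  F2: {C2, C4, C5, C6}
  F3: {C5}
  F4: {C1, C2, C3, C5}
  F5: {C1, C2, C3, C5}
  F6: {C2}
No single site covers all 6 demand points.
But {F2, F4} covers everything, so the minimum is 2.

2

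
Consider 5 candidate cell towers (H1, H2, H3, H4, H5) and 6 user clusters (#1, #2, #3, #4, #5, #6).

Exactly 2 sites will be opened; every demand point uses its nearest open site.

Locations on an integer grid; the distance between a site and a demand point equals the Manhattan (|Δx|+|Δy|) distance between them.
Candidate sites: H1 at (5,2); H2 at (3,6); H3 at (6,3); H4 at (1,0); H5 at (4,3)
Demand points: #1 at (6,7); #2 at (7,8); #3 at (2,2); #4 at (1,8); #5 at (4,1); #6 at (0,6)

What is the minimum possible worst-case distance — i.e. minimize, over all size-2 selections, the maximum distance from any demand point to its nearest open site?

Open {H1, H2}.
  Farthest demand point is #2 at distance 6 (to H2); all others are ≤ 6.
With {H2, H3} the worst case is 6.
With {H2, H4} the worst case is 6.
No size-2 selection achieves below 6.

6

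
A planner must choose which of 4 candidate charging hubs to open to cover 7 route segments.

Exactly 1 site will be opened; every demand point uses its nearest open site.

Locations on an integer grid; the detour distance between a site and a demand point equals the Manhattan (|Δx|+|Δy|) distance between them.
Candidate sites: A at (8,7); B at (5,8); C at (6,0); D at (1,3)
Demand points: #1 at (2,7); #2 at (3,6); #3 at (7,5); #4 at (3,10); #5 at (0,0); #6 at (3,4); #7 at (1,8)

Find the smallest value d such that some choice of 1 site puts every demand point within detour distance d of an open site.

9

Open {D}.
  Farthest demand point is #4 at detour distance 9 (to D); all others are ≤ 9.
With {B} the worst case is 13.
With {C} the worst case is 13.
No size-1 selection achieves below 9.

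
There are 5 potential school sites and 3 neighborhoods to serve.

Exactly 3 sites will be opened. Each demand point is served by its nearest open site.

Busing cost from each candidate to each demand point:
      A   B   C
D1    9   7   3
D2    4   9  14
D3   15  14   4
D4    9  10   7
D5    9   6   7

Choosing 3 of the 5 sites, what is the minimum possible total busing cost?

Open {D1, D2, D5}.
  A→D2 4, B→D5 6, C→D1 3  ⇒ total 13.
Compare {D1, D2, D3}: total 14.
Compare {D1, D2, D4}: total 14.
No size-3 selection does better; minimum is 13.

13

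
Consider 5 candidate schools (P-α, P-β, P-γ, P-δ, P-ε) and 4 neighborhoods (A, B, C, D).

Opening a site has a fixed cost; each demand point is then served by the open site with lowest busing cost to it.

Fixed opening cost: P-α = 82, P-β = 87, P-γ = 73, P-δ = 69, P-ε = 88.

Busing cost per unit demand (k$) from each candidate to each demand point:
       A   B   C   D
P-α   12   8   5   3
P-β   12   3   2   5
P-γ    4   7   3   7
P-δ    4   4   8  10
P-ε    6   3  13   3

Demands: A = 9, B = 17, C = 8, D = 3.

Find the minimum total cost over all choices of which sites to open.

Open {P-δ}: assign each demand point to its cheapest open site.
  A→P-δ 9×4=36, B→P-δ 17×4=68, C→P-δ 8×8=64, D→P-δ 3×10=30
  busing cost 198, fixed 69 → total 267.
Compare {P-γ}: busing cost 200 + fixed 73 = 273.
Compare {P-β, P-δ}: busing cost 118 + fixed 156 = 274.
Compare {P-β}: busing cost 190 + fixed 87 = 277.
All other subsets cost ≥ 273. Minimum total cost: 267.

267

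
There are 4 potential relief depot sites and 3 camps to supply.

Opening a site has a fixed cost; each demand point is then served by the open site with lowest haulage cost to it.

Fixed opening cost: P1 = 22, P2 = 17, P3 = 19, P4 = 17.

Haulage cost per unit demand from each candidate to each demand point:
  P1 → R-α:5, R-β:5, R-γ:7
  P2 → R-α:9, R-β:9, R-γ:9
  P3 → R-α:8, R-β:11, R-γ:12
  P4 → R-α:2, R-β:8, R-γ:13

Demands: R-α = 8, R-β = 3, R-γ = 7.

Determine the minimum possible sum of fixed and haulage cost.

Open {P1, P4}: assign each demand point to its cheapest open site.
  R-α→P4 8×2=16, R-β→P1 3×5=15, R-γ→P1 7×7=49
  haulage cost 80, fixed 39 → total 119.
Compare {P1}: haulage cost 104 + fixed 22 = 126.
Compare {P1, P2, P4}: haulage cost 80 + fixed 56 = 136.
Compare {P2, P4}: haulage cost 103 + fixed 34 = 137.
All other subsets cost ≥ 126. Minimum total cost: 119.

119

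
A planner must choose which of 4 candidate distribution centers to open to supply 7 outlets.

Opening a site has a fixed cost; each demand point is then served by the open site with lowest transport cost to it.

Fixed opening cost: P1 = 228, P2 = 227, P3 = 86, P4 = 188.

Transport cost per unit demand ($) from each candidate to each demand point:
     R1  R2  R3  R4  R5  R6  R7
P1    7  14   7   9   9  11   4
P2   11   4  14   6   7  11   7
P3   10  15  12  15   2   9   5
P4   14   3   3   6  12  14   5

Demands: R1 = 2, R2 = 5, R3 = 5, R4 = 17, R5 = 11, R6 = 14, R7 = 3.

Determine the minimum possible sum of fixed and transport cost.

Open {P3, P4}: assign each demand point to its cheapest open site.
  R1→P3 2×10=20, R2→P4 5×3=15, R3→P4 5×3=15, R4→P4 17×6=102, R5→P3 11×2=22, R6→P3 14×9=126, R7→P3 3×5=15
  transport cost 315, fixed 274 → total 589.
Compare {P3}: transport cost 573 + fixed 86 = 659.
Compare {P2, P3}: transport cost 365 + fixed 313 = 678.
Compare {P4}: transport cost 503 + fixed 188 = 691.
All other subsets cost ≥ 659. Minimum total cost: 589.

589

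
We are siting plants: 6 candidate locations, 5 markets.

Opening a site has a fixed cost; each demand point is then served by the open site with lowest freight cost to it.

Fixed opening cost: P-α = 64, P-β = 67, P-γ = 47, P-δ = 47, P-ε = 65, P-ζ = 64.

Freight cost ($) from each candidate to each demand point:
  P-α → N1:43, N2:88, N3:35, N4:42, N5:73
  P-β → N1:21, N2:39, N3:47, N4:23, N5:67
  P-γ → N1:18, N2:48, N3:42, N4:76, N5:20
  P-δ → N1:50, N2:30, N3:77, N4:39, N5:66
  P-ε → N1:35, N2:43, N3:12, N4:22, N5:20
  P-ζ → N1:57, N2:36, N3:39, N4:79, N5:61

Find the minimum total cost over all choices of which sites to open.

Open {P-ε}: assign each demand point to its cheapest open site.
  N1→P-ε 35, N2→P-ε 43, N3→P-ε 12, N4→P-ε 22, N5→P-ε 20
  freight cost 132, fixed 65 → total 197.
Compare {P-γ, P-ε}: freight cost 115 + fixed 112 = 227.
Compare {P-δ, P-ε}: freight cost 119 + fixed 112 = 231.
Compare {P-γ, P-δ}: freight cost 149 + fixed 94 = 243.
All other subsets cost ≥ 227. Minimum total cost: 197.

197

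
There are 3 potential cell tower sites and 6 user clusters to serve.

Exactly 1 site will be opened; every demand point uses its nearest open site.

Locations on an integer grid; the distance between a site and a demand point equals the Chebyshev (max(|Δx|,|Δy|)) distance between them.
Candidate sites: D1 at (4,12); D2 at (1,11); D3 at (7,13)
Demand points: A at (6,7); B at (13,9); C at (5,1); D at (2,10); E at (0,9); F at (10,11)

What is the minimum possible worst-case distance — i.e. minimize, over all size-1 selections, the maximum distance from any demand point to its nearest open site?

Open {D1}.
  Farthest demand point is C at distance 11 (to D1); all others are ≤ 11.
With {D2} the worst case is 12.
With {D3} the worst case is 12.
No size-1 selection achieves below 11.

11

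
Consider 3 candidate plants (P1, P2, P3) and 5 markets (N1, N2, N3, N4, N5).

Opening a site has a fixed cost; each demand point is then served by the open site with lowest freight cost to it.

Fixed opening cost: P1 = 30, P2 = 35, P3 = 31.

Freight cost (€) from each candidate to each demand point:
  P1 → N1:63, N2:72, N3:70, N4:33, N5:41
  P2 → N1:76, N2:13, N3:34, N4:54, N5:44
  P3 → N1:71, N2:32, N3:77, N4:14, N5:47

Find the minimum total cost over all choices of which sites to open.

242

Open {P2, P3}: assign each demand point to its cheapest open site.
  N1→P3 71, N2→P2 13, N3→P2 34, N4→P3 14, N5→P2 44
  freight cost 176, fixed 66 → total 242.
Compare {P1, P2}: freight cost 184 + fixed 65 = 249.
Compare {P2}: freight cost 221 + fixed 35 = 256.
Compare {P1, P2, P3}: freight cost 165 + fixed 96 = 261.
All other subsets cost ≥ 249. Minimum total cost: 242.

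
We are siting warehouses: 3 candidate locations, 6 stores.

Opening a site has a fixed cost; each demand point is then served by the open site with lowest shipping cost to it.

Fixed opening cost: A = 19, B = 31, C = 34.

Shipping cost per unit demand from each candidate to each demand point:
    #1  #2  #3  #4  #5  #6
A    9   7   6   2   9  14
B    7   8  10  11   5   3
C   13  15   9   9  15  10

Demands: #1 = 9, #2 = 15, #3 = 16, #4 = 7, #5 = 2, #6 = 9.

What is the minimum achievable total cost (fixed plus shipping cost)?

Open {A, B}: assign each demand point to its cheapest open site.
  #1→B 9×7=63, #2→A 15×7=105, #3→A 16×6=96, #4→A 7×2=14, #5→B 2×5=10, #6→B 9×3=27
  shipping cost 315, fixed 50 → total 365.
Compare {A, B, C}: shipping cost 315 + fixed 84 = 399.
Compare {A, C}: shipping cost 404 + fixed 53 = 457.
Compare {A}: shipping cost 440 + fixed 19 = 459.
All other subsets cost ≥ 399. Minimum total cost: 365.

365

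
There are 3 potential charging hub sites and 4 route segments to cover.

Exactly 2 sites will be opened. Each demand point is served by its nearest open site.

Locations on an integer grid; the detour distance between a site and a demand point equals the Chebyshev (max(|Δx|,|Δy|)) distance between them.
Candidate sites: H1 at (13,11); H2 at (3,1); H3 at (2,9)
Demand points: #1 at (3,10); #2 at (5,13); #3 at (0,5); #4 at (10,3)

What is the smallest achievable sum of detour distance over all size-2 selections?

16

Open {H2, H3}.
  #1→H3 1, #2→H3 4, #3→H2 4, #4→H2 7  ⇒ total 16.
Compare {H1, H3}: total 17.
Compare {H1, H2}: total 28.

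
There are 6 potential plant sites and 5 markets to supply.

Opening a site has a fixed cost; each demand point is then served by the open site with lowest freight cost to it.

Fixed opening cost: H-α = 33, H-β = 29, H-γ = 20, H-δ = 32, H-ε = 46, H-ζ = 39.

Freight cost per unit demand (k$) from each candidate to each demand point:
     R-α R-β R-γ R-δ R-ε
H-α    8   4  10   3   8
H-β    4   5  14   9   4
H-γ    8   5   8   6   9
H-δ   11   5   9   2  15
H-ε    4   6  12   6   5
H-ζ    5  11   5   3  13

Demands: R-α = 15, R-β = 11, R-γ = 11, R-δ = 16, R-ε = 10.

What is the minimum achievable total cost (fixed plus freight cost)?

326

Open {H-β, H-ζ}: assign each demand point to its cheapest open site.
  R-α→H-β 15×4=60, R-β→H-β 11×5=55, R-γ→H-ζ 11×5=55, R-δ→H-ζ 16×3=48, R-ε→H-β 10×4=40
  freight cost 258, fixed 68 → total 326.
Compare {H-β, H-δ, H-ζ}: freight cost 242 + fixed 100 = 342.
Compare {H-β, H-γ, H-ζ}: freight cost 258 + fixed 88 = 346.
Compare {H-β, H-δ}: freight cost 286 + fixed 61 = 347.
All other subsets cost ≥ 342. Minimum total cost: 326.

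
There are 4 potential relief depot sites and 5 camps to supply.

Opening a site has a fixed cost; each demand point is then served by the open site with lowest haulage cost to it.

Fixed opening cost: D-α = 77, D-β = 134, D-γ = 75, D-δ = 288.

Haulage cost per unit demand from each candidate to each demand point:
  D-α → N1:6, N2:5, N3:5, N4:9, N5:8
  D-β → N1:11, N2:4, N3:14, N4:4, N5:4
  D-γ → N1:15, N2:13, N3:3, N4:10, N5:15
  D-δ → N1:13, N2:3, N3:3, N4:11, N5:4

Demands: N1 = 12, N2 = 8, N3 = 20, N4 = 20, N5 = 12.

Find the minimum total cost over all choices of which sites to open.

Open {D-α, D-β}: assign each demand point to its cheapest open site.
  N1→D-α 12×6=72, N2→D-β 8×4=32, N3→D-α 20×5=100, N4→D-β 20×4=80, N5→D-β 12×4=48
  haulage cost 332, fixed 211 → total 543.
Compare {D-β, D-γ}: haulage cost 352 + fixed 209 = 561.
Compare {D-α}: haulage cost 488 + fixed 77 = 565.
Compare {D-α, D-β, D-γ}: haulage cost 292 + fixed 286 = 578.
All other subsets cost ≥ 561. Minimum total cost: 543.

543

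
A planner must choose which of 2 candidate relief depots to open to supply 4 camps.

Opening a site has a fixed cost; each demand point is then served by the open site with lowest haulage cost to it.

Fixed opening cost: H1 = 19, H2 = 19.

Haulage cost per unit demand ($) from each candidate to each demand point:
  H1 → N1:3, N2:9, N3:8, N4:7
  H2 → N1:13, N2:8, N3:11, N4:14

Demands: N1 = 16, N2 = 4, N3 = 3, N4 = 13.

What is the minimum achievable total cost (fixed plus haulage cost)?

218

Open {H1}: assign each demand point to its cheapest open site.
  N1→H1 16×3=48, N2→H1 4×9=36, N3→H1 3×8=24, N4→H1 13×7=91
  haulage cost 199, fixed 19 → total 218.
Compare {H1, H2}: haulage cost 195 + fixed 38 = 233.
Compare {H2}: haulage cost 455 + fixed 19 = 474.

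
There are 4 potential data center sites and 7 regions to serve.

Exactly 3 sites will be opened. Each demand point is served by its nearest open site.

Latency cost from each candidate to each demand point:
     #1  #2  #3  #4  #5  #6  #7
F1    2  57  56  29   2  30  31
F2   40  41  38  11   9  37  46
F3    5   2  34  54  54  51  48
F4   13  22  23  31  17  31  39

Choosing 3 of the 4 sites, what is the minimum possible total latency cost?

112

Open {F1, F2, F3}.
  #1→F1 2, #2→F3 2, #3→F3 34, #4→F2 11, #5→F1 2, #6→F1 30, #7→F1 31  ⇒ total 112.
Compare {F1, F3, F4}: total 119.
Compare {F2, F3, F4}: total 120.
No size-3 selection does better; minimum is 112.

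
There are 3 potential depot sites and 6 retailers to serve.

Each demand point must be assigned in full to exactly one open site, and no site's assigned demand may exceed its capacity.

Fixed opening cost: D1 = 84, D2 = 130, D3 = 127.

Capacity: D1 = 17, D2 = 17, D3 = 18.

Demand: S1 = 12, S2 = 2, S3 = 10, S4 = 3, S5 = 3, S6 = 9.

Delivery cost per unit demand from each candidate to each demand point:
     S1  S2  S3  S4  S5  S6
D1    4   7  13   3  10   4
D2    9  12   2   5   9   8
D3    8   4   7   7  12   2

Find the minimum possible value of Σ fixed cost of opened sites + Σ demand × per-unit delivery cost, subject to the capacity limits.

471

Open {D1, D2, D3}; cheapest assignment that respects the capacities:
  D1 (cap 17, load 15): S1, S4 — cost 12×4 + 3×3 = 57
  D2 (cap 17, load 13): S3, S5 — cost 10×2 + 3×9 = 47
  D3 (cap 18, load 11): S2, S6 — cost 2×4 + 9×2 = 26
  Shipping 130, fixed 341 → total 471.
  Any other capacity-feasible assignment to {D1, D2, D3} ships for at least 130.
Total demand is 39 and no other set of sites has combined capacity ≥ 39, so {D1, D2, D3} is the only feasible choice of open sites. Minimum: 471.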